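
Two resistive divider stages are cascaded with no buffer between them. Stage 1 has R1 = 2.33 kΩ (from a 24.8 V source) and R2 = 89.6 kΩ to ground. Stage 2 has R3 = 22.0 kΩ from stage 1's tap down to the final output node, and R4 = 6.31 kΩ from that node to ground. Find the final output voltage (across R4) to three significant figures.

V_out ≈ 4.99 V

Stage 2 presents R3+R4 = 28.31 kΩ as a load on stage 1's tap.
Stage 1's lower leg becomes R2‖(R3+R4) = 21.51 kΩ, so V_mid = 24.8 × 21.51/23.84 = 22.38 V.
Stage 2 is itself unloaded: V_out = V_mid × R4/(R3+R4) = 22.38 × 6.31/28.31 = 4.99 V.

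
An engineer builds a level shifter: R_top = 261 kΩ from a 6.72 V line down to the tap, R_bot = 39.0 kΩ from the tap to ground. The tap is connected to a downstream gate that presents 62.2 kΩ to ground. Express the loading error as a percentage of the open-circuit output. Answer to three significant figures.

35.3 %

Unloaded V = 6.72 × 39.0/300.0 = 0.8736 V.
Loaded: R_bot‖R_L = 23.97 kΩ, giving V = 6.72 × 23.97/285.0 = 0.5653 V.
Drop = (0.8736 − 0.5653) / 0.8736 = 35.3 %.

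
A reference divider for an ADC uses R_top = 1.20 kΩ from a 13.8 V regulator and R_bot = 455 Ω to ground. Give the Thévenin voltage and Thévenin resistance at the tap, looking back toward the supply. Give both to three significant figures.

V_th is the open-circuit tap voltage: 13.8 × 455/(1200 + 455) = 3.79 V.
With the supply zeroed, R_top and R_bot appear in parallel from the tap: R_th = R_top‖R_bot = (1200 × 455)/1655 = 330 Ω.

V_th = 3.79 V, R_th = 330 Ω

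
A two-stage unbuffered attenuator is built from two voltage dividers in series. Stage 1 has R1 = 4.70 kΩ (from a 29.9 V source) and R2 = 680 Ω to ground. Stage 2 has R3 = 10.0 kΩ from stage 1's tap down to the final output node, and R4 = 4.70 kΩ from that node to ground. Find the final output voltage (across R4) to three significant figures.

Stage 2 presents R3+R4 = 14700 Ω as a load on stage 1's tap.
Stage 1's lower leg becomes R2‖(R3+R4) = 649.9 Ω, so V_mid = 29.9 × 649.9/5350 = 3.632 V.
Stage 2 is itself unloaded: V_out = V_mid × R4/(R3+R4) = 3.632 × 4700/14700 = 1.16 V.

V_out ≈ 1.16 V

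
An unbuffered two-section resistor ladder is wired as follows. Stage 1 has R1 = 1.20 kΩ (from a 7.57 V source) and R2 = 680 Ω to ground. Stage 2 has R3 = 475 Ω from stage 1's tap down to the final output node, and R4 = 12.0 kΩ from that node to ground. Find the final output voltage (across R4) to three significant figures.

V_out ≈ 2.55 V

Stage 2 presents R3+R4 = 12480 Ω as a load on stage 1's tap.
Stage 1's lower leg becomes R2‖(R3+R4) = 644.8 Ω, so V_mid = 7.57 × 644.8/1845 = 2.646 V.
Stage 2 is itself unloaded: V_out = V_mid × R4/(R3+R4) = 2.646 × 12000/12480 = 2.55 V.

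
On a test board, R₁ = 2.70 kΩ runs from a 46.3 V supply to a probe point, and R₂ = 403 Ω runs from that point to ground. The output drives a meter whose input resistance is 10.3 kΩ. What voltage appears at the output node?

V_out ≈ 5.82 V

The load sits in parallel with R₂: R₂‖R_L = (403 × 10300) / (403 + 10300) = 387.8 Ω.
V_out = 46.3 × 387.8 / (2700 + 387.8) = 46.3 × 387.8/3088 = 5.82 V.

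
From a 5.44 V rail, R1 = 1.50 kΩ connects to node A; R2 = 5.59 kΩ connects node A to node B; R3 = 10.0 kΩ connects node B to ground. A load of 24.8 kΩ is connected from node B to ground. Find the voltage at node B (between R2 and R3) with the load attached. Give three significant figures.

At node B, R3 is in parallel with the load: R3‖R_L = 7.126 kΩ.
Below node A the resistance is R2 + (R3‖R_L) = 12.72 kΩ, so V_A = 5.44 × 12.72/14.22 = 4.866 V.
Then V_B = V_A × (R3‖R_L)/(R2 + R3‖R_L) = 4.866 × 7.126/12.72 = 2.73 V.

V ≈ 2.73 V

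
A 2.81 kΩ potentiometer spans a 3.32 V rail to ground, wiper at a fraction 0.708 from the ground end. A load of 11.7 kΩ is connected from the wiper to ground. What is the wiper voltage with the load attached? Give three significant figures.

The wiper splits the pot into (1−α)R = 820.5 Ω above and αR = 1989 Ω below.
Lower section ‖ load = 1700 Ω.
V_wiper = 3.32 × 1700/(820.5 + 1700) = 2.24 V.

V ≈ 2.24 V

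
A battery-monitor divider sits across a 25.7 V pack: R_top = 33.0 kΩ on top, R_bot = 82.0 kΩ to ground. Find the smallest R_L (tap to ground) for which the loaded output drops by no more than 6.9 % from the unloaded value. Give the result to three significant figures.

R_L(min) ≈ 317 kΩ

Output resistance R_th = R_top‖R_bot = (33.0 × 82.0)/115.0 = 23.53 kΩ.
The fractional drop is R_th/(R_th + R_L); requiring this ≤ 0.0690 gives R_L ≥ R_th(1/0.0690 − 1) = 23.53 × 13.49 = 317 kΩ.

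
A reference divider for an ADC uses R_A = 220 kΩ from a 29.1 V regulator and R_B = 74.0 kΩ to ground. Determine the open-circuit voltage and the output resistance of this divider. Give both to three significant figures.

V_th is the open-circuit tap voltage: 29.1 × 74.0/(220 + 74.0) = 7.32 V.
With the supply zeroed, R_A and R_B appear in parallel from the tap: R_th = R_A‖R_B = (220 × 74.0)/294.0 = 55.4 kΩ.

V_th = 7.32 V, R_th = 55.4 kΩ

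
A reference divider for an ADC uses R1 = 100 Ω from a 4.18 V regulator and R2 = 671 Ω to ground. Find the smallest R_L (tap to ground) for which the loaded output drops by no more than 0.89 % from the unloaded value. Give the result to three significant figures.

R_L(min) ≈ 9.69 kΩ

Output resistance R_th = R1‖R2 = (100 × 671)/771.0 = 87.03 Ω.
The fractional drop is R_th/(R_th + R_L); requiring this ≤ 0.00890 gives R_L ≥ R_th(1/0.00890 − 1) = 87.03 × 111.4 = 9.69 kΩ.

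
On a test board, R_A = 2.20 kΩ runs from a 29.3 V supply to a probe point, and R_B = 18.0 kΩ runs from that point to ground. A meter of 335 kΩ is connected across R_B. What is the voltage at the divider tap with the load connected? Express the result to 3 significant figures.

V_out ≈ 26.0 V

The load sits in parallel with R_B: R_B‖R_L = (18.0 × 335) / (18.0 + 335) = 17.08 kΩ.
V_out = 29.3 × 17.08 / (2.20 + 17.08) = 29.3 × 17.08/19.28 = 26.0 V.
(Unloaded it would have been 26.1 V.)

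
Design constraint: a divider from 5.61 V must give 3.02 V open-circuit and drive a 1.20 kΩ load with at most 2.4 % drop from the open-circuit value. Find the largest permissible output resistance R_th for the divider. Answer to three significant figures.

R_th ≤ 29.5 Ω

Loading drop = R_th/(R_th + R_L) ≤ 0.0240, so R_th ≤ R_L · ε/(1−ε) = 1.20 kΩ × 0.0240/0.9760 = 29.5 Ω.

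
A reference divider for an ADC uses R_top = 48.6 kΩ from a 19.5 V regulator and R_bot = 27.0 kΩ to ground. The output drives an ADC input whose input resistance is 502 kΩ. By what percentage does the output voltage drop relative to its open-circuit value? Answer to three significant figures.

The divider's output (Thévenin) resistance is R_top‖R_bot = 17.36 kΩ.
Fractional drop under load = R_th/(R_th + R_L) = 17.36 / (17.36 + 502) = 0.03342.
So the output falls by 3.34 %.

3.34 %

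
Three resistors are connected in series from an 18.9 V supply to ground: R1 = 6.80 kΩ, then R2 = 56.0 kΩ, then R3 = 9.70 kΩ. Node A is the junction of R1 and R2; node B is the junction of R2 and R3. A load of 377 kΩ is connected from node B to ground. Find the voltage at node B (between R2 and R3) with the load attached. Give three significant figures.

V ≈ 2.47 V

At node B, R3 is in parallel with the load: R3‖R_L = 9.457 kΩ.
Below node A the resistance is R2 + (R3‖R_L) = 65.46 kΩ, so V_A = 18.9 × 65.46/72.26 = 17.12 V.
Then V_B = V_A × (R3‖R_L)/(R2 + R3‖R_L) = 17.12 × 9.457/65.46 = 2.47 V.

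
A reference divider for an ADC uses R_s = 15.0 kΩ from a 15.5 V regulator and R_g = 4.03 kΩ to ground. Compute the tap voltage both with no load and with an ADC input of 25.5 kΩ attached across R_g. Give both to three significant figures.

Open-circuit: V = 15.5 × 4.03/(15.0 + 4.03) = 3.28 V.
With the load, R_g becomes R_g‖R_L = 3.480 kΩ, so V = 15.5 × 3.480/18.48 = 2.92 V.

Unloaded: 3.28 V; loaded: 2.92 V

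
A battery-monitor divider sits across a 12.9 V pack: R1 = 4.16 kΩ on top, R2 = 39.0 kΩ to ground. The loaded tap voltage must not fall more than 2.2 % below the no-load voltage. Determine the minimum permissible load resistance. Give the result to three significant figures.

R_L(min) ≈ 167 kΩ

Output resistance R_th = R1‖R2 = (4.16 × 39.0)/43.16 = 3.759 kΩ.
The fractional drop is R_th/(R_th + R_L); requiring this ≤ 0.0220 gives R_L ≥ R_th(1/0.0220 − 1) = 3.759 × 44.45 = 167 kΩ.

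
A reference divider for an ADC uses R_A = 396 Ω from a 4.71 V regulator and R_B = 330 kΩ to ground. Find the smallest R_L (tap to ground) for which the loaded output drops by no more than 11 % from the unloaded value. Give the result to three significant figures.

Output resistance R_th = R_A‖R_B = (396 × 330000)/330400 = 395.5 Ω.
The fractional drop is R_th/(R_th + R_L); requiring this ≤ 0.110 gives R_L ≥ R_th(1/0.110 − 1) = 395.5 × 8.091 = 3.20 kΩ.

R_L(min) ≈ 3.20 kΩ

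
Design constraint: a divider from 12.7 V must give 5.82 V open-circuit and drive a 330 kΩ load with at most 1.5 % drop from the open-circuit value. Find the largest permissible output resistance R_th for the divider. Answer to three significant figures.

R_th ≤ 5.03 kΩ

Loading drop = R_th/(R_th + R_L) ≤ 0.0150, so R_th ≤ R_L · ε/(1−ε) = 330 kΩ × 0.0150/0.9850 = 5.03 kΩ.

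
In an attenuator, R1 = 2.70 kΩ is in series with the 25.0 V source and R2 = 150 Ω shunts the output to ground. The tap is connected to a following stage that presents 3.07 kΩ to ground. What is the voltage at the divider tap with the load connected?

V_out ≈ 1.26 V

The load sits in parallel with R2: R2‖R_L = (150 × 3070) / (150 + 3070) = 143.0 Ω.
V_out = 25.0 × 143.0 / (2700 + 143.0) = 25.0 × 143.0/2843 = 1.26 V.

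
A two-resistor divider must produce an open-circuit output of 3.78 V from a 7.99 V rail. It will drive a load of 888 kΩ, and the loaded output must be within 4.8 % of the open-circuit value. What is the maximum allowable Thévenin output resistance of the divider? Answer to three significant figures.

R_th ≤ 44.8 kΩ

Loading drop = R_th/(R_th + R_L) ≤ 0.0480, so R_th ≤ R_L · ε/(1−ε) = 888 kΩ × 0.0480/0.9520 = 44.8 kΩ.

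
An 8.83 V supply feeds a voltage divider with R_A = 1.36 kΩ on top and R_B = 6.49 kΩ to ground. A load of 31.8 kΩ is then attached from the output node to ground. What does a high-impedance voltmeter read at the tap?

The load sits in parallel with R_B: R_B‖R_L = (6.49 × 31.8) / (6.49 + 31.8) = 5.390 kΩ.
V_out = 8.83 × 5.390 / (1.36 + 5.390) = 8.83 × 5.390/6.750 = 7.05 V.
(Unloaded it would have been 7.30 V.)

V_out ≈ 7.05 V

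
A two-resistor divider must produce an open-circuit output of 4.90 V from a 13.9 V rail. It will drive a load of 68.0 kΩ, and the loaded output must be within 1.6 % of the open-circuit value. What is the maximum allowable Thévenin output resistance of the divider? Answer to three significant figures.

R_th ≤ 1.11 kΩ

Loading drop = R_th/(R_th + R_L) ≤ 0.0160, so R_th ≤ R_L · ε/(1−ε) = 68.0 kΩ × 0.0160/0.9840 = 1.11 kΩ.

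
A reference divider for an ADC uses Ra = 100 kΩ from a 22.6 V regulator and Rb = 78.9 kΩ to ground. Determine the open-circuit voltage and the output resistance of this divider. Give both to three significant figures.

V_th is the open-circuit tap voltage: 22.6 × 78.9/(100 + 78.9) = 9.97 V.
With the supply zeroed, Ra and Rb appear in parallel from the tap: R_th = Ra‖Rb = (100 × 78.9)/178.9 = 44.1 kΩ.

V_th = 9.97 V, R_th = 44.1 kΩ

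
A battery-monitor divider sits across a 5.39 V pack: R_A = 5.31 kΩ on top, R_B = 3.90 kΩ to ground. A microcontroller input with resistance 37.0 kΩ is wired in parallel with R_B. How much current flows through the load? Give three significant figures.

R_B‖R_L = 3.528 kΩ; V_out = 5.39 × 3.528/8.838 = 2.152 V.
I_L = V_out / R_L = 2.152 / 37.0 kΩ = 0.0582 mA.

I_L ≈ 0.0582 mA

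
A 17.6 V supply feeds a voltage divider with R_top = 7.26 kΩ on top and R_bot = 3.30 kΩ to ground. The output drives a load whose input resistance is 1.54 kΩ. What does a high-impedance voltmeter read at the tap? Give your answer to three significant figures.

V_out ≈ 2.22 V

The load sits in parallel with R_bot: R_bot‖R_L = (3.30 × 1.54) / (3.30 + 1.54) = 1.050 kΩ.
V_out = 17.6 × 1.050 / (7.26 + 1.050) = 17.6 × 1.050/8.310 = 2.22 V.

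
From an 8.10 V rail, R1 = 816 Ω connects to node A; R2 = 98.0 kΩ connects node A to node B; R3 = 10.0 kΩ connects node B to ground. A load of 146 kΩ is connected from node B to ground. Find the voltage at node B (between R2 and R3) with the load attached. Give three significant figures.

At node B, R3 is in parallel with the load: R3‖R_L = 9359 Ω.
Below node A the resistance is R2 + (R3‖R_L) = 107400 Ω, so V_A = 8.10 × 107400/108200 = 8.039 V.
Then V_B = V_A × (R3‖R_L)/(R2 + R3‖R_L) = 8.039 × 9359/107400 = 0.701 V.

V ≈ 0.701 V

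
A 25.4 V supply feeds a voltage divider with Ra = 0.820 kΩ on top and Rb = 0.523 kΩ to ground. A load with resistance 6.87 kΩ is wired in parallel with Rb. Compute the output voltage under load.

V_out ≈ 9.45 V

The load sits in parallel with Rb: Rb‖R_L = (523 × 6870) / (523 + 6870) = 486.0 Ω.
V_out = 25.4 × 486.0 / (820 + 486.0) = 25.4 × 486.0/1306 = 9.45 V.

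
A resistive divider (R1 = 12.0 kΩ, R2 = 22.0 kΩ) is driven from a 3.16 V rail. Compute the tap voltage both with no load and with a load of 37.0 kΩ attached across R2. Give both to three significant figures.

Open-circuit: V = 3.16 × 22.0/(12.0 + 22.0) = 2.04 V.
With the load, R2 becomes R2‖R_L = 13.80 kΩ, so V = 3.16 × 13.80/25.80 = 1.69 V.

Unloaded: 2.04 V; loaded: 1.69 V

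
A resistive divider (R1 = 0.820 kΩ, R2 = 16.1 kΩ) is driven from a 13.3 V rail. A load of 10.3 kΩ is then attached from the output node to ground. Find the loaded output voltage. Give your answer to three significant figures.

The load sits in parallel with R2: R2‖R_L = (16100 × 10300) / (16100 + 10300) = 6281 Ω.
V_out = 13.3 × 6281 / (820 + 6281) = 13.3 × 6281/7101 = 11.8 V.
(Unloaded it would have been 12.7 V.)

V_out ≈ 11.8 V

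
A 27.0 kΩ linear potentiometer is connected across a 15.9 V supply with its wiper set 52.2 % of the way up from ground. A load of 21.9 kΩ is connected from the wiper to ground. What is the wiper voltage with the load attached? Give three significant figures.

V ≈ 6.35 V

The wiper splits the pot into (1−α)R = 12.91 kΩ above and αR = 14.09 kΩ below.
Lower section ‖ load = 8.575 kΩ.
V_wiper = 15.9 × 8.575/(12.91 + 8.575) = 6.35 V.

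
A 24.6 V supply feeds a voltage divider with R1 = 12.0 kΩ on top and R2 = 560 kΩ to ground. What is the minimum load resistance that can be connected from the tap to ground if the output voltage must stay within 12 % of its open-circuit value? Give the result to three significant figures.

Output resistance R_th = R1‖R2 = (12.0 × 560)/572.0 = 11.75 kΩ.
The fractional drop is R_th/(R_th + R_L); requiring this ≤ 0.120 gives R_L ≥ R_th(1/0.120 − 1) = 11.75 × 7.333 = 86.2 kΩ.

R_L(min) ≈ 86.2 kΩ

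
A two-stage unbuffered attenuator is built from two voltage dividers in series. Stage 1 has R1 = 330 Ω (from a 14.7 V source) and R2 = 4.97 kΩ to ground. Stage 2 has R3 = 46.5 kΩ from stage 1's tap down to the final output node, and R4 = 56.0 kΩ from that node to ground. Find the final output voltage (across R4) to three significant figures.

Stage 2 presents R3+R4 = 102500 Ω as a load on stage 1's tap.
Stage 1's lower leg becomes R2‖(R3+R4) = 4740 Ω, so V_mid = 14.7 × 4740/5070 = 13.74 V.
Stage 2 is itself unloaded: V_out = V_mid × R4/(R3+R4) = 13.74 × 56000/102500 = 7.51 V.

V_out ≈ 7.51 V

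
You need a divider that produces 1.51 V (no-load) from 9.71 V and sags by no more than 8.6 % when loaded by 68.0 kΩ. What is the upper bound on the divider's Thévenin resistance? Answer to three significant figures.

R_th ≤ 6.40 kΩ

Loading drop = R_th/(R_th + R_L) ≤ 0.0860, so R_th ≤ R_L · ε/(1−ε) = 68.0 kΩ × 0.0860/0.9140 = 6.40 kΩ.
(Any R1, R2 with R2/(R1+R2) = 0.156 and R1‖R2 ≤ 6.40 kΩ will meet the spec.)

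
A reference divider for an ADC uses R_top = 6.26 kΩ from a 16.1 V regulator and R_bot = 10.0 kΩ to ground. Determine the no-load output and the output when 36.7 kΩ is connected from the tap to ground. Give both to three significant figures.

Unloaded: 9.90 V; loaded: 8.96 V

Open-circuit: V = 16.1 × 10.0/(6.26 + 10.0) = 9.90 V.
With the load, R_bot becomes R_bot‖R_L = 7.859 kΩ, so V = 16.1 × 7.859/14.12 = 8.96 V.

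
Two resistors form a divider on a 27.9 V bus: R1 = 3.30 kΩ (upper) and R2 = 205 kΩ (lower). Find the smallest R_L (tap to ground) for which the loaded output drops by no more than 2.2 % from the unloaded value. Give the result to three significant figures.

Output resistance R_th = R1‖R2 = (3.30 × 205)/208.3 = 3.248 kΩ.
The fractional drop is R_th/(R_th + R_L); requiring this ≤ 0.0220 gives R_L ≥ R_th(1/0.0220 − 1) = 3.248 × 44.45 = 144 kΩ.

R_L(min) ≈ 144 kΩ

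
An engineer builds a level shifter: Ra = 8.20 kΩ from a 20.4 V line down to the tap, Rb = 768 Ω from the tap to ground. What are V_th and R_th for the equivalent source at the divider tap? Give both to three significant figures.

V_th = 1.75 V, R_th = 702 Ω

V_th is the open-circuit tap voltage: 20.4 × 768/(8200 + 768) = 1.75 V.
With the supply zeroed, Ra and Rb appear in parallel from the tap: R_th = Ra‖Rb = (8200 × 768)/8968 = 702 Ω.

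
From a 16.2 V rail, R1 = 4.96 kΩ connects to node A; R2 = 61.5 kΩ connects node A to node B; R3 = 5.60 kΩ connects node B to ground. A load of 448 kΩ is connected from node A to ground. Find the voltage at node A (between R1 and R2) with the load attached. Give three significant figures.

Below node A the series string R2+R3 = 67.10 kΩ sits in parallel with the 448 kΩ load: 58.36 kΩ.
V_A = 16.2 × 58.36/(4.96 + 58.36) = 14.9 V.

V ≈ 14.9 V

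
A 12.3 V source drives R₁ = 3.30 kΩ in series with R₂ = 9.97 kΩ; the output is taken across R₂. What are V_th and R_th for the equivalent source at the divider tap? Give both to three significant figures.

V_th is the open-circuit tap voltage: 12.3 × 9.97/(3.30 + 9.97) = 9.24 V.
With the supply zeroed, R₁ and R₂ appear in parallel from the tap: R_th = R₁‖R₂ = (3.30 × 9.97)/13.27 = 2.48 kΩ.

V_th = 9.24 V, R_th = 2.48 kΩ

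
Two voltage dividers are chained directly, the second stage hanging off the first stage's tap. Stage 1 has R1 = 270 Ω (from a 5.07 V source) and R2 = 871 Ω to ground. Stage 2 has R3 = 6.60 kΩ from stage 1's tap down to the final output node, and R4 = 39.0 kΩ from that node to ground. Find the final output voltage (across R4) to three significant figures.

Stage 2 presents R3+R4 = 45600 Ω as a load on stage 1's tap.
Stage 1's lower leg becomes R2‖(R3+R4) = 854.7 Ω, so V_mid = 5.07 × 854.7/1125 = 3.853 V.
Stage 2 is itself unloaded: V_out = V_mid × R4/(R3+R4) = 3.853 × 39000/45600 = 3.30 V.

V_out ≈ 3.30 V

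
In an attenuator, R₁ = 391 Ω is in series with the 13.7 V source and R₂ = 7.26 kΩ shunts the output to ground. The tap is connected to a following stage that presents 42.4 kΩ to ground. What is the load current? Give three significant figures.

I_L ≈ 0.304 mA

R₂‖R_L = 6199 Ω; V_out = 13.7 × 6199/6590 = 12.89 V.
I_L = V_out / R_L = 12.89 / 42.4 kΩ = 0.304 mA.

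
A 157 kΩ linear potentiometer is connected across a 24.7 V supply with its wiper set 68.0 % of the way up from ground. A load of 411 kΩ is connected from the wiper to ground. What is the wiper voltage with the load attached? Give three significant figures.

The wiper splits the pot into (1−α)R = 50.24 kΩ above and αR = 106.8 kΩ below.
Lower section ‖ load = 84.75 kΩ.
V_wiper = 24.7 × 84.75/(50.24 + 84.75) = 15.5 V.

V ≈ 15.5 V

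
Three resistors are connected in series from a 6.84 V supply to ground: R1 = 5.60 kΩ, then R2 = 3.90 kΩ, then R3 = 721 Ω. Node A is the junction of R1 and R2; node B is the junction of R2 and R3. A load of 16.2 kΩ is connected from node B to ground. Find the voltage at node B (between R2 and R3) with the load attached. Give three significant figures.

V ≈ 0.463 V

At node B, R3 is in parallel with the load: R3‖R_L = 690.3 Ω.
Below node A the resistance is R2 + (R3‖R_L) = 4590 Ω, so V_A = 6.84 × 4590/10190 = 3.081 V.
Then V_B = V_A × (R3‖R_L)/(R2 + R3‖R_L) = 3.081 × 690.3/4590 = 0.463 V.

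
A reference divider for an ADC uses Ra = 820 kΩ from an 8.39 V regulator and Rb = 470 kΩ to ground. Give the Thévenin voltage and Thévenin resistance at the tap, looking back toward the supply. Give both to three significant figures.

V_th is the open-circuit tap voltage: 8.39 × 470/(820 + 470) = 3.06 V.
With the supply zeroed, Ra and Rb appear in parallel from the tap: R_th = Ra‖Rb = (820 × 470)/1290 = 299 kΩ.

V_th = 3.06 V, R_th = 299 kΩ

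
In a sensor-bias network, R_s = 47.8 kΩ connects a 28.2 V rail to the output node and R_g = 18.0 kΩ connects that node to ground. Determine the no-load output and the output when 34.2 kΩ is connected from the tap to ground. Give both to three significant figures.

Open-circuit: V = 28.2 × 18.0/(47.8 + 18.0) = 7.71 V.
With the load, R_g becomes R_g‖R_L = 11.79 kΩ, so V = 28.2 × 11.79/59.59 = 5.58 V.

Unloaded: 7.71 V; loaded: 5.58 V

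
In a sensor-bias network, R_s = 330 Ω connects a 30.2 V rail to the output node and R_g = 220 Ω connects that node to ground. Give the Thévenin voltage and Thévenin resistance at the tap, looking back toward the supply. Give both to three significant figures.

V_th is the open-circuit tap voltage: 30.2 × 220/(330 + 220) = 12.1 V.
With the supply zeroed, R_s and R_g appear in parallel from the tap: R_th = R_s‖R_g = (330 × 220)/550.0 = 132 Ω.

V_th = 12.1 V, R_th = 132 Ω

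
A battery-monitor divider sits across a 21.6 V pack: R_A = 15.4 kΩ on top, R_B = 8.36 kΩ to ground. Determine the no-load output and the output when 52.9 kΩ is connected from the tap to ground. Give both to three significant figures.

Open-circuit: V = 21.6 × 8.36/(15.4 + 8.36) = 7.60 V.
With the load, R_B becomes R_B‖R_L = 7.219 kΩ, so V = 21.6 × 7.219/22.62 = 6.89 V.

Unloaded: 7.60 V; loaded: 6.89 V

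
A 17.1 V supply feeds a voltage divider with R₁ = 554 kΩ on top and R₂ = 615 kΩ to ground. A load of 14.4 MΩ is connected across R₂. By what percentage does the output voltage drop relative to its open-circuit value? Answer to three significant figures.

1.98 %

The divider's output (Thévenin) resistance is R₁‖R₂ = 291.5 kΩ.
Fractional drop under load = R_th/(R_th + R_L) = 291.5 / (291.5 + 14400) = 0.01984.
So the output falls by 1.98 %.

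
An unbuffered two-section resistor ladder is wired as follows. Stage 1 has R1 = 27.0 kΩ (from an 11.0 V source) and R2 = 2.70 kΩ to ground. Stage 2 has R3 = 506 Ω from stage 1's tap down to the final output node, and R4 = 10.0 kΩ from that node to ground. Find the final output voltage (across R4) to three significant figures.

Stage 2 presents R3+R4 = 10510 Ω as a load on stage 1's tap.
Stage 1's lower leg becomes R2‖(R3+R4) = 2148 Ω, so V_mid = 11.0 × 2148/29150 = 0.8106 V.
Stage 2 is itself unloaded: V_out = V_mid × R4/(R3+R4) = 0.8106 × 10000/10510 = 0.772 V.

V_out ≈ 0.772 V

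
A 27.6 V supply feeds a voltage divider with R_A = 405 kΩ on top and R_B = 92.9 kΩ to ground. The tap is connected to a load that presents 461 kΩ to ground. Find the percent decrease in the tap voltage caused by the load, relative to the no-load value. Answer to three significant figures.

14.1 %

Unloaded V = 27.6 × 92.9/497.9 = 5.1497 V.
Loaded: R_B‖R_L = 77.32 kΩ, giving V = 27.6 × 77.32/482.3 = 4.4245 V.
Drop = (5.1497 − 4.4245) / 5.1497 = 14.1 %.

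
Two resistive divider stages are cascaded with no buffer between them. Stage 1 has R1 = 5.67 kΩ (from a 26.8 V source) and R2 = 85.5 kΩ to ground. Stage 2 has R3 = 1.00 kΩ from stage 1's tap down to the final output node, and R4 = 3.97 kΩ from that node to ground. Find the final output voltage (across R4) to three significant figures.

V_out ≈ 9.70 V

Stage 2 presents R3+R4 = 4.970 kΩ as a load on stage 1's tap.
Stage 1's lower leg becomes R2‖(R3+R4) = 4.697 kΩ, so V_mid = 26.8 × 4.697/10.37 = 12.14 V.
Stage 2 is itself unloaded: V_out = V_mid × R4/(R3+R4) = 12.14 × 3.97/4.970 = 9.70 V.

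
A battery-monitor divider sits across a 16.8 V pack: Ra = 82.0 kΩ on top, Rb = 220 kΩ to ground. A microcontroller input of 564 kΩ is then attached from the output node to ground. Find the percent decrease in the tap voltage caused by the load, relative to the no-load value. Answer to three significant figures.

Unloaded V = 16.8 × 220/302.0 = 12.238 V.
Loaded: Rb‖R_L = 158.3 kΩ, giving V = 16.8 × 158.3/240.3 = 11.066 V.
Drop = (12.238 − 11.066) / 12.238 = 9.58 %.

9.58 %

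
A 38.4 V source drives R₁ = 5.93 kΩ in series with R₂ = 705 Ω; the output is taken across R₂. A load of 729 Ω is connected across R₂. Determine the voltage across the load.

V_out ≈ 2.19 V

The load sits in parallel with R₂: R₂‖R_L = (705 × 729) / (705 + 729) = 358.4 Ω.
V_out = 38.4 × 358.4 / (5930 + 358.4) = 38.4 × 358.4/6288 = 2.19 V.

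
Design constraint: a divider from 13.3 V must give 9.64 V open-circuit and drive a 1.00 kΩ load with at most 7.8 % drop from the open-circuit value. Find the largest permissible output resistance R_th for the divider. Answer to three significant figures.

Loading drop = R_th/(R_th + R_L) ≤ 0.0780, so R_th ≤ R_L · ε/(1−ε) = 1.00 kΩ × 0.0780/0.9220 = 84.6 Ω.

R_th ≤ 84.6 Ω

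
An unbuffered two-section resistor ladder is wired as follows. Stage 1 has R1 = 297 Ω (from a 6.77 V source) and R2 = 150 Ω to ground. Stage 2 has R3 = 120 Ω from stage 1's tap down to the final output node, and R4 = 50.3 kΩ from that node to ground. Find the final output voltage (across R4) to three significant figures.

V_out ≈ 2.26 V

Stage 2 presents R3+R4 = 50420 Ω as a load on stage 1's tap.
Stage 1's lower leg becomes R2‖(R3+R4) = 149.6 Ω, so V_mid = 6.77 × 149.6/446.6 = 2.267 V.
Stage 2 is itself unloaded: V_out = V_mid × R4/(R3+R4) = 2.267 × 50300/50420 = 2.26 V.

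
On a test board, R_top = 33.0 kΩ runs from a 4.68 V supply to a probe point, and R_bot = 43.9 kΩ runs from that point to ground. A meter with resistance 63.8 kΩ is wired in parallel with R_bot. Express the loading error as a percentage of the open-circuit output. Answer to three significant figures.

Unloaded V = 4.68 × 43.9/76.90 = 2.672 V.
Loaded: R_bot‖R_L = 26.01 kΩ, giving V = 4.68 × 26.01/59.01 = 2.063 V.
Drop = (2.672 − 2.063) / 2.672 = 22.8 %.

22.8 %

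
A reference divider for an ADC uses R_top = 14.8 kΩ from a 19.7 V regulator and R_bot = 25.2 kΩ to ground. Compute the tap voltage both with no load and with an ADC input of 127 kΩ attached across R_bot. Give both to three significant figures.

Unloaded: 12.4 V; loaded: 11.6 V

Open-circuit: V = 19.7 × 25.2/(14.8 + 25.2) = 12.4 V.
With the load, R_bot becomes R_bot‖R_L = 21.03 kΩ, so V = 19.7 × 21.03/35.83 = 11.6 V.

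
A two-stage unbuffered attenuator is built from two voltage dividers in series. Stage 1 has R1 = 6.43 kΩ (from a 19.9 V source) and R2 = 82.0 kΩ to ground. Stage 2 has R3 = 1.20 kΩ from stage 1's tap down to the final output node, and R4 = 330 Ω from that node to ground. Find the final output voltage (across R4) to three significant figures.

Stage 2 presents R3+R4 = 1530 Ω as a load on stage 1's tap.
Stage 1's lower leg becomes R2‖(R3+R4) = 1502 Ω, so V_mid = 19.9 × 1502/7932 = 3.768 V.
Stage 2 is itself unloaded: V_out = V_mid × R4/(R3+R4) = 3.768 × 330/1530 = 0.813 V.

V_out ≈ 0.813 V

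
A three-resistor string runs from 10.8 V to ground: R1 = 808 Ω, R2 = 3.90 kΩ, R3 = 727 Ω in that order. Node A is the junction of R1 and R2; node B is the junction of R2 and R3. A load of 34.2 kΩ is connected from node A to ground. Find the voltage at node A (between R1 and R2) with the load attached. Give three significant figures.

V ≈ 9.01 V

Below node A the series string R2+R3 = 4627 Ω sits in parallel with the 34200 Ω load: 4076 Ω.
V_A = 10.8 × 4076/(808 + 4076) = 9.01 V.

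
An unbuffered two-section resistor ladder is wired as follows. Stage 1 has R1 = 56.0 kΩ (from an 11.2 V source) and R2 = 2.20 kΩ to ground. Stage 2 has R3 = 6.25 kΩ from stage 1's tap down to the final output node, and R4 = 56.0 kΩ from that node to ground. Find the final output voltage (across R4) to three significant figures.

Stage 2 presents R3+R4 = 62.25 kΩ as a load on stage 1's tap.
Stage 1's lower leg becomes R2‖(R3+R4) = 2.125 kΩ, so V_mid = 11.2 × 2.125/58.12 = 0.4094 V.
Stage 2 is itself unloaded: V_out = V_mid × R4/(R3+R4) = 0.4094 × 56.0/62.25 = 0.368 V.

V_out ≈ 0.368 V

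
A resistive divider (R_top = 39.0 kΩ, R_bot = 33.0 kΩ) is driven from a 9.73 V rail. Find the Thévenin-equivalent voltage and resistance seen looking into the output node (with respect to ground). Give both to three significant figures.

V_th is the open-circuit tap voltage: 9.73 × 33.0/(39.0 + 33.0) = 4.46 V.
With the supply zeroed, R_top and R_bot appear in parallel from the tap: R_th = R_top‖R_bot = (39.0 × 33.0)/72.00 = 17.9 kΩ.

V_th = 4.46 V, R_th = 17.9 kΩ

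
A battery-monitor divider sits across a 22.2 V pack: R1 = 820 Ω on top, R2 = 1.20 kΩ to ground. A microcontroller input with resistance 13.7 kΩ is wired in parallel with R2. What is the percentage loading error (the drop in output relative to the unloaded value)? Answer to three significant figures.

The divider's output (Thévenin) resistance is R1‖R2 = 487.1 Ω.
Fractional drop under load = R_th/(R_th + R_L) = 487.1 / (487.1 + 13700) = 0.03434.
So the output falls by 3.43 %.

3.43 %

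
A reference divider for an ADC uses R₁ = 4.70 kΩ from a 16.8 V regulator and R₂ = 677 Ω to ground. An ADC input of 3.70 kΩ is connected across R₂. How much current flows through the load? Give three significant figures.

R₂‖R_L = 572.3 Ω; V_out = 16.8 × 572.3/5272 = 1.824 V.
I_L = V_out / R_L = 1.824 / 3.70 kΩ = 0.493 mA.

I_L ≈ 0.493 mA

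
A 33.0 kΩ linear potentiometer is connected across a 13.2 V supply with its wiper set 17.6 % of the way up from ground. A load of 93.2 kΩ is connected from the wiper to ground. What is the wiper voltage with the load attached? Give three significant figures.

V ≈ 2.21 V

The wiper splits the pot into (1−α)R = 27.19 kΩ above and αR = 5.808 kΩ below.
Lower section ‖ load = 5.467 kΩ.
V_wiper = 13.2 × 5.467/(27.19 + 5.467) = 2.21 V.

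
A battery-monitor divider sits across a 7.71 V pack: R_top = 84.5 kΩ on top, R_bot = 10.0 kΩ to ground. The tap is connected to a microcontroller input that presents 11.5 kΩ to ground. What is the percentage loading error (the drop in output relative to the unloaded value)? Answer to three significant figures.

43.7 %

Unloaded V = 7.71 × 10.0/94.50 = 0.8159 V.
Loaded: R_bot‖R_L = 5.349 kΩ, giving V = 7.71 × 5.349/89.85 = 0.4590 V.
Drop = (0.8159 − 0.4590) / 0.8159 = 43.7 %.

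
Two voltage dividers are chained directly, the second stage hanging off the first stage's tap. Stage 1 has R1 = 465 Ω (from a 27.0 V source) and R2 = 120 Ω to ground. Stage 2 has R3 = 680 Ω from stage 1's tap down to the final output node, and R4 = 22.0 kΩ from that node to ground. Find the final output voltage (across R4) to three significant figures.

Stage 2 presents R3+R4 = 22680 Ω as a load on stage 1's tap.
Stage 1's lower leg becomes R2‖(R3+R4) = 119.4 Ω, so V_mid = 27.0 × 119.4/584.4 = 5.515 V.
Stage 2 is itself unloaded: V_out = V_mid × R4/(R3+R4) = 5.515 × 22000/22680 = 5.35 V.

V_out ≈ 5.35 V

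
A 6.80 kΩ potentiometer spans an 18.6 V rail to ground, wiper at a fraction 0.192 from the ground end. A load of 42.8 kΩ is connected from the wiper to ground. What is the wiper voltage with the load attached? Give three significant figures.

The wiper splits the pot into (1−α)R = 5.494 kΩ above and αR = 1.306 kΩ below.
Lower section ‖ load = 1.267 kΩ.
V_wiper = 18.6 × 1.267/(5.494 + 1.267) = 3.49 V.

V ≈ 3.49 V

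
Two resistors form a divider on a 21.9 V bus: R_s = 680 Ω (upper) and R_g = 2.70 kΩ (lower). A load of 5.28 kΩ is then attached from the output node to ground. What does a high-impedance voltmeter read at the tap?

The load sits in parallel with R_g: R_g‖R_L = (2700 × 5280) / (2700 + 5280) = 1786 Ω.
V_out = 21.9 × 1786 / (680 + 1786) = 21.9 × 1786/2466 = 15.9 V.
(Unloaded it would have been 17.5 V.)

V_out ≈ 15.9 V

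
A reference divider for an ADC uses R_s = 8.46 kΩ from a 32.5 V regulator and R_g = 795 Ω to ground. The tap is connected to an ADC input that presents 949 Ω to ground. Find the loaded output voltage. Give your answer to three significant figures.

V_out ≈ 1.58 V

The load sits in parallel with R_g: R_g‖R_L = (795 × 949) / (795 + 949) = 432.6 Ω.
V_out = 32.5 × 432.6 / (8460 + 432.6) = 32.5 × 432.6/8893 = 1.58 V.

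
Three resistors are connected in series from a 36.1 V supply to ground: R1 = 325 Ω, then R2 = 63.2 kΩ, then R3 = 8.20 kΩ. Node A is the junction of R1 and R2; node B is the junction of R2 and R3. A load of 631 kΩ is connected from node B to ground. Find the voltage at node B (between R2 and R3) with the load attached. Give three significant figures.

V ≈ 4.08 V

At node B, R3 is in parallel with the load: R3‖R_L = 8095 Ω.
Below node A the resistance is R2 + (R3‖R_L) = 71290 Ω, so V_A = 36.1 × 71290/71620 = 35.94 V.
Then V_B = V_A × (R3‖R_L)/(R2 + R3‖R_L) = 35.94 × 8095/71290 = 4.08 V.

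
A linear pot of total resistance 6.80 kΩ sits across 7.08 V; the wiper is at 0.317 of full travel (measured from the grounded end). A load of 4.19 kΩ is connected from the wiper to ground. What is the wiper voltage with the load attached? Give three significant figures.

The wiper splits the pot into (1−α)R = 4.644 kΩ above and αR = 2.156 kΩ below.
Lower section ‖ load = 1.423 kΩ.
V_wiper = 7.08 × 1.423/(4.644 + 1.423) = 1.66 V.

V ≈ 1.66 V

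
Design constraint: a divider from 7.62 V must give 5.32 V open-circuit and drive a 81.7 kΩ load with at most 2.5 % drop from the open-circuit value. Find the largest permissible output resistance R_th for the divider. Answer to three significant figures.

Loading drop = R_th/(R_th + R_L) ≤ 0.0250, so R_th ≤ R_L · ε/(1−ε) = 81.7 kΩ × 0.0250/0.9750 = 2.09 kΩ.
(Any R1, R2 with R2/(R1+R2) = 0.698 and R1‖R2 ≤ 2.09 kΩ will meet the spec.)

R_th ≤ 2.09 kΩ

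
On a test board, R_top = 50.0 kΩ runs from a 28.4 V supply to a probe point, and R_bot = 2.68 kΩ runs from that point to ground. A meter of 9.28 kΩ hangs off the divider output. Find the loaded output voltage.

V_out ≈ 1.13 V

The load sits in parallel with R_bot: R_bot‖R_L = (2.68 × 9.28) / (2.68 + 9.28) = 2.079 kΩ.
V_out = 28.4 × 2.079 / (50.0 + 2.079) = 28.4 × 2.079/52.08 = 1.13 V.
(Unloaded it would have been 1.44 V.)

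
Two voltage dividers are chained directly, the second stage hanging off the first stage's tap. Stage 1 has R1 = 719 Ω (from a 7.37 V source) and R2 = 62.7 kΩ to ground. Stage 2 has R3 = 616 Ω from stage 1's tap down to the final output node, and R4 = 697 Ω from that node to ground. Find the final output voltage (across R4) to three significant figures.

V_out ≈ 2.51 V

Stage 2 presents R3+R4 = 1313 Ω as a load on stage 1's tap.
Stage 1's lower leg becomes R2‖(R3+R4) = 1286 Ω, so V_mid = 7.37 × 1286/2005 = 4.727 V.
Stage 2 is itself unloaded: V_out = V_mid × R4/(R3+R4) = 4.727 × 697/1313 = 2.51 V.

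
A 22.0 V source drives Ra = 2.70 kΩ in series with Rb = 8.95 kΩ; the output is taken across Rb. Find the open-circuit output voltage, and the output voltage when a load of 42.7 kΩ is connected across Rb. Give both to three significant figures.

Unloaded: 16.9 V; loaded: 16.1 V

Open-circuit: V = 22.0 × 8.95/(2.70 + 8.95) = 16.9 V.
With the load, Rb becomes Rb‖R_L = 7.399 kΩ, so V = 22.0 × 7.399/10.10 = 16.1 V.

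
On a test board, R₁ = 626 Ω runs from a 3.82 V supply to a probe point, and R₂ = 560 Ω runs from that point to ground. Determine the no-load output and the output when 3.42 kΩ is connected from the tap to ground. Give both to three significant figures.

Open-circuit: V = 3.82 × 560/(626 + 560) = 1.80 V.
With the load, R₂ becomes R₂‖R_L = 481.2 Ω, so V = 3.82 × 481.2/1107 = 1.66 V.

Unloaded: 1.80 V; loaded: 1.66 V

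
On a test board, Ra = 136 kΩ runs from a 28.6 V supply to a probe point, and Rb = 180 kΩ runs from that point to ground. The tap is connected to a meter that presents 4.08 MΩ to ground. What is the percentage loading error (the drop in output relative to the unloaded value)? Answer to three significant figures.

The divider's output (Thévenin) resistance is Ra‖Rb = 77.47 kΩ.
Fractional drop under load = R_th/(R_th + R_L) = 77.47 / (77.47 + 4080) = 0.01863.
So the output falls by 1.86 %.

1.86 %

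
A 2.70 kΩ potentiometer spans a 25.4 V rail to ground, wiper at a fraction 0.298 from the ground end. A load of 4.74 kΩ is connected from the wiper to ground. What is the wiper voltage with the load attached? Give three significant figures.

V ≈ 6.76 V

The wiper splits the pot into (1−α)R = 1895 Ω above and αR = 804.6 Ω below.
Lower section ‖ load = 687.8 Ω.
V_wiper = 25.4 × 687.8/(1895 + 687.8) = 6.76 V.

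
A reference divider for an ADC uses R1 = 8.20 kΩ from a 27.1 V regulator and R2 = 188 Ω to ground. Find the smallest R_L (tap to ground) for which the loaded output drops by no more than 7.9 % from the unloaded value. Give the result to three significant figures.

R_L(min) ≈ 2.14 kΩ

Output resistance R_th = R1‖R2 = (8200 × 188)/8388 = 183.8 Ω.
The fractional drop is R_th/(R_th + R_L); requiring this ≤ 0.0790 gives R_L ≥ R_th(1/0.0790 − 1) = 183.8 × 11.66 = 2.14 kΩ.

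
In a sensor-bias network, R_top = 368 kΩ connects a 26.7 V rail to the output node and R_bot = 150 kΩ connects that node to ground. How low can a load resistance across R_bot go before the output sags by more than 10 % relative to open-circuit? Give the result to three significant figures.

R_L(min) ≈ 959 kΩ

Output resistance R_th = R_top‖R_bot = (368 × 150)/518.0 = 106.6 kΩ.
The fractional drop is R_th/(R_th + R_L); requiring this ≤ 0.100 gives R_L ≥ R_th(1/0.100 − 1) = 106.6 × 9.000 = 959 kΩ.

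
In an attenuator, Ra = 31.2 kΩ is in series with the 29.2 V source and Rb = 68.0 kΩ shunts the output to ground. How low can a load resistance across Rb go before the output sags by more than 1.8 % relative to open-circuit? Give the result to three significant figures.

Output resistance R_th = Ra‖Rb = (31.2 × 68.0)/99.20 = 21.39 kΩ.
The fractional drop is R_th/(R_th + R_L); requiring this ≤ 0.0180 gives R_L ≥ R_th(1/0.0180 − 1) = 21.39 × 54.56 = 1.17 MΩ.

R_L(min) ≈ 1.17 MΩ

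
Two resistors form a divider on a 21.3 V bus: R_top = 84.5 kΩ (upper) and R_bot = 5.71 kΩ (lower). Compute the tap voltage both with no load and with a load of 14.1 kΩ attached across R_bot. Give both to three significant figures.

Unloaded: 1.35 V; loaded: 0.977 V

Open-circuit: V = 21.3 × 5.71/(84.5 + 5.71) = 1.35 V.
With the load, R_bot becomes R_bot‖R_L = 4.064 kΩ, so V = 21.3 × 4.064/88.56 = 0.977 V.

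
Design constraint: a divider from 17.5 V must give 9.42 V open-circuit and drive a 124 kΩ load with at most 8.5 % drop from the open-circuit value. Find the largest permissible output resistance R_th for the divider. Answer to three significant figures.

Loading drop = R_th/(R_th + R_L) ≤ 0.0850, so R_th ≤ R_L · ε/(1−ε) = 124 kΩ × 0.0850/0.9150 = 11.5 kΩ.
(Any R1, R2 with R2/(R1+R2) = 0.538 and R1‖R2 ≤ 11.5 kΩ will meet the spec.)

R_th ≤ 11.5 kΩ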